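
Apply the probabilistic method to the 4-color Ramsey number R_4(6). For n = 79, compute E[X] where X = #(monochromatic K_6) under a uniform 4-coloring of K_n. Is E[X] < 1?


E[X] = C(79, 6) · 4^{1 − 15} = 277962685 · 4^{−14} = 277962685/268435456.
As a reduced fraction: E[X] = 277962685/268435456 ≈ 1.035.
Is E[X] < 1? NO.
Since E[X] ≥ 1, the first-moment bound is inconclusive at n = 79; it does NOT by itself certify R_4(6) > 79.

E[X] = 277962685/268435456 ≈ 1.035; E[X] ≥ 1; first-moment method inconclusive here.


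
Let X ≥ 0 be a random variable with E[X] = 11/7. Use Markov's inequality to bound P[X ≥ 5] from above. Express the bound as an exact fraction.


μ = E[X] = 11/7, a = 5.
Markov: P[X ≥ 5] ≤ μ/a = (11/7)/5 = 11/35.
Numerically: ≈ 0.31429.
(Since a = 5 > μ = 1.57143, the bound 11/35 is < 1 and informative.)

P[X ≥ 5] ≤ 11/35 ≈ 0.31429.


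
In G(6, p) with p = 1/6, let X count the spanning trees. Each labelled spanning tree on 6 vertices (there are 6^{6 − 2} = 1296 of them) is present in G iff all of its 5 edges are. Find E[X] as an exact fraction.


K_6 has 6^{6 − 2} = 1296 labelled spanning trees.
For each such spanning tree H, let X_H = 1 if all 5 edges of H are present in G. Then P[X_H = 1] = p^{5} = (1/6)^{5} = 1/7776.
By linearity: E[X] = Σ_H E[X_H] = 1296 · p^{5} = 1296 · 1/7776 = 1/6.
Numerically: E[X] ≈ 0.16667.

E[X] = 1296 · (1/6)^{5} = 1/6 ≈ 0.16667.


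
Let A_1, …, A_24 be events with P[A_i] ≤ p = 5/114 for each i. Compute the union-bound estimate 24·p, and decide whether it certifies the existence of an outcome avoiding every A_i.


Union bound: P[∪_{i=1}^{24} A_i] ≤ Σ_i P[A_i] ≤ 24·p = 24·(5/114) = 20/19.
Numerically: 20/19 ≈ 1.0526316.
Is 20/19 < 1? NO.
Since the bound 20/19 is ≥ 1, the union bound is uninformative here; it does NOT by itself certify existence.

24·p = 20/19 ≈ 1.0526316; existence NOT certified by the union bound.


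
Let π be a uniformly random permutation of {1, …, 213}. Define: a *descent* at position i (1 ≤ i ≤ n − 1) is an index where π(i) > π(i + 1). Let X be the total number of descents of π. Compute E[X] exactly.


Write X = Σ X_I over i = 1, …, 212, with X_I the indicator of one descent.
There are 212 indicators.
For each fixed i, the pair (π(i), π(i+1)) is a uniformly random ordered pair of distinct values from {1, …, 213}; by symmetry P[π(i) > π(i+1)] = 1/2.
By linearity: E[X] = 212 · (1/2) = (213 − 1) · (1/2) = 106 ≈ 106.00000.

E[X] = 106 = 106.00000.


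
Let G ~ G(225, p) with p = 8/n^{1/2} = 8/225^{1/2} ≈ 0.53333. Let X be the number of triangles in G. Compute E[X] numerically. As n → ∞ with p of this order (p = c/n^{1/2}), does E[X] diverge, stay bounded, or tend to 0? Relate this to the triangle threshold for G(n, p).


Number of potential triangles: C(225, 3) = 1873200.
Each occurs with probability p³ ≈ (0.53333)³ ≈ 1.5170370e-01.
By linearity: E[X] = C(225, 3)·p³ ≈ 1873200 · 1.5170370e-01 ≈ 284171.37778.
Since α = 1/2 < 1, p = c/n^{1/2} ≫ 1/n is above the triangle threshold p ~ 1/n. Asymptotically E[X] ~ (c³/6)·n^{3(1−α)} = (8³/6)·n^{1.5} → ∞; triangles are abundant w.h.p.

E[X] ≈ 284171.37778; in regime p = Θ(1/n^{1/2}) E[X] diverges (above the triangle threshold p ~ 1/n).


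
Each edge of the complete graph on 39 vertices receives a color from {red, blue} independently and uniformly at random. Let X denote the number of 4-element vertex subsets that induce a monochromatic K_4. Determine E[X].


Let X = Σ_S X_S over the C(39, 4) = 82251 subsets S of size 4, where X_S = 1 if the K_4 on S is monochromatic.
For a fixed S, the K_4 on S has C(4, 2) = 6 edges. P[all 6 edges red] = (1/2)^6, and likewise for blue, so P[monochromatic] = 2·(1/2)^6 = 2^{1 − 6} = 1/32.
Summing: E[X] = C(39, 4) · 2^{1 − 6} = 82251 · 1/32 = 82251/32.
Numerically: E[X] ≈ 2570.344.

E[X] = C(39,4)·2^(1−C(4,2)) = 82251/32 ≈ 2570.344.


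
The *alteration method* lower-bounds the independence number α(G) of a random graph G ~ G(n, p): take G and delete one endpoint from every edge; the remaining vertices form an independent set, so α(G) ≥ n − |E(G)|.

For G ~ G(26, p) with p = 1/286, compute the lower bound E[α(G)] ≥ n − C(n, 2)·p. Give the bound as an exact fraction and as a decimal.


E[|E(G)|] = C(26, 2)·p = 325 · (1/286) = 25/22.
E[α(G)] ≥ n − E[|E(G)|] = 26 − 25/22 = 547/22.
Numerically: ≈ 24.864.
(This is only a lower bound; the true E[α(G)] may be larger.)

E[α(G)] ≥ 547/22 ≈ 24.864.


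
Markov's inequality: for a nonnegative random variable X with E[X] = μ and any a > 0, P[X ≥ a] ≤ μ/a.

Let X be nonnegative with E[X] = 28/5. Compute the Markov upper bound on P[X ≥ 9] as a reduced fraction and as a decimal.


μ = E[X] = 28/5, a = 9.
Markov: P[X ≥ 9] ≤ μ/a = (28/5)/9 = 28/45.
Numerically: ≈ 0.62222.
(Since a = 9 > μ = 5.60000, the bound 28/45 is < 1 and informative.)

P[X ≥ 9] ≤ 28/45 ≈ 0.62222.


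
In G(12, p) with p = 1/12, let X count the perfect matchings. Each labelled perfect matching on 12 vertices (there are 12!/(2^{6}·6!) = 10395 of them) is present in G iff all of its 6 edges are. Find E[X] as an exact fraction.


K_12 has 12!/(2^{6}·6!) = 10395 labelled perfect matchings.
For each such perfect matching H, let X_H = 1 if all 6 edges of H are present in G. Then P[X_H = 1] = p^{6} = (1/12)^{6} = 1/2985984.
Summing the indicators: E[X] = Σ_H E[X_H] = 10395 · p^{6} = 10395 · 1/2985984 = 385/110592.
Numerically: E[X] ≈ 0.00348126.

E[X] = 10395 · (1/12)^{6} = 385/110592 ≈ 0.00348126.


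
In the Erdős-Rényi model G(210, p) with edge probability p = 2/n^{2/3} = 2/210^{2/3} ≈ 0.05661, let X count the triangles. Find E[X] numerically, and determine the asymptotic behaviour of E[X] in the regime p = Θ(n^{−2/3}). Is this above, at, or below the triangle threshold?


Number of potential triangles: C(210, 3) = 1521520.
Each occurs with probability p³ ≈ (0.05661)³ ≈ 1.814059e-04.
By linearity: E[X] = C(210, 3)·p³ ≈ 1521520 · 1.814059e-04 ≈ 276.0127.
Since α = 2/3 < 1, p = c/n^{2/3} ≫ 1/n is above the triangle threshold p ~ 1/n. Asymptotically E[X] ~ (c³/6)·n^{3(1−α)} = (2³/6)·n^{1} → ∞; triangles are abundant w.h.p.

E[X] ≈ 276.0127; in regime p = Θ(1/n^{2/3}) E[X] diverges (above the triangle threshold p ~ 1/n).


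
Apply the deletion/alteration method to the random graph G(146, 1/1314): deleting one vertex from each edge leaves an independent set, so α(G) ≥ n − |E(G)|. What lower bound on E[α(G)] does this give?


E[|E(G)|] = C(146, 2)·p = 10585 · (1/1314) = 145/18.
E[α(G)] ≥ n − E[|E(G)|] = 146 − 145/18 = 2483/18.
Numerically: ≈ 137.9444.
(This is only a lower bound; the true E[α(G)] may be larger.)

E[α(G)] ≥ 2483/18 ≈ 137.9444.


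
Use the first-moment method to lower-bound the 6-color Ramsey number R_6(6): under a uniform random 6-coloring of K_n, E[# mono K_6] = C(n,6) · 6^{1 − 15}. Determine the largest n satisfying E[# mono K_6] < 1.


We need C(n, 6) · 6^{1 − 15} < 1, i.e. C(n, 6) < 6^{15 − 1} = 78364164096.
Check values of n near the boundary:
  n = 196: C(196, 6) = 72887293024; 72887293024 < 78364164096? YES
  n = 197: C(197, 6) = 75176946208; 75176946208 < 78364164096? YES
  n = 198: C(198, 6) = 77526225777; 77526225777 < 78364164096? YES
  n = 199: C(199, 6) = 79936367511; 79936367511 < 78364164096? NO
The largest n with C(n, 6) < 78364164096 is n = 198 (where E[X] = 25842075259/26121388032 ≈ 0.9893). Hence R_6(6) > 198, i.e. R_6(6) ≥ 199.

Largest n = 198; hence R_6(6) > 198.


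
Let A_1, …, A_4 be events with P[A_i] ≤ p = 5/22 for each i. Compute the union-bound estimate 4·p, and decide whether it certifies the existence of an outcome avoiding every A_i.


Union bound: P[∪_{i=1}^{4} A_i] ≤ Σ_i P[A_i] ≤ 4·p = 4·(5/22) = 10/11.
Numerically: 10/11 ≈ 0.9090909.
Is 10/11 < 1? YES.
Since P[∪ A_i] ≤ 10/11 < 1, the complement has P[∩ A_i^c] ≥ 1 − 10/11 = 1/11 > 0, so some outcome avoids every A_i.

4·p = 10/11 ≈ 0.9090909; existence CERTIFIED by the union bound.


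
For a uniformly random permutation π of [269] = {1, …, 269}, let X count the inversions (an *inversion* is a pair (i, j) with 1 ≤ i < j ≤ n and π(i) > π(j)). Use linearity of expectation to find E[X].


Write X = Σ X_I over the C(269, 2) = 36046 pairs i < j, with X_I the indicator of one inversion.
There are 36046 indicators.
For each fixed pair i < j, the values π(i) and π(j) are two distinct elements of {1, …, 269} in uniformly random order; by symmetry P[π(i) > π(j)] = 1/2.
By linearity: E[X] = 36046 · (1/2) = C(269, 2) · (1/2) = 36046/2 = 18023 ≈ 18023.0000.

E[X] = 18023 = 18023.0000.


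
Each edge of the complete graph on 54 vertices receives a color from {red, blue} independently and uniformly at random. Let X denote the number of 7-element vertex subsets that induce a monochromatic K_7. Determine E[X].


Let X = Σ_S X_S over the C(54, 7) = 177100560 subsets S of size 7, where X_S = 1 if the K_7 on S is monochromatic.
For a fixed S, the K_7 on S has C(7, 2) = 21 edges. P[all 21 edges red] = (1/2)^21, and likewise for blue, so P[monochromatic] = 2·(1/2)^21 = 2^{1 − 21} = 1/1048576.
By linearity of expectation: E[X] = C(54, 7) · 2^{1 − 21} = 177100560 · 1/1048576 = 11068785/65536.
Numerically: E[X] ≈ 168.896.

E[X] = C(54,7)·2^(1−C(7,2)) = 11068785/65536 ≈ 168.896.


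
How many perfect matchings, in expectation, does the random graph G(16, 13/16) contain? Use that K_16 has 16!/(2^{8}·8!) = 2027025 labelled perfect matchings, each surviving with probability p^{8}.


K_16 has 16!/(2^{8}·8!) = 2027025 labelled perfect matchings.
For each such perfect matching H, let X_H = 1 if all 8 edges of H are present in G. Then P[X_H = 1] = p^{8} = (13/16)^{8} = 815730721/4294967296.
By linearity: E[X] = Σ_H E[X_H] = 2027025 · p^{8} = 2027025 · 815730721/4294967296 = 1653506564735025/4294967296.
Numerically: E[X] ≈ 3.85e+05.

E[X] = 2027025 · (13/16)^{8} = 1653506564735025/4294967296 ≈ 3.85e+05.


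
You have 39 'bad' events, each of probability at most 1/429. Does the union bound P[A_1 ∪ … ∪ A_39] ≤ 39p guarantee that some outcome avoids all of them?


Union bound: P[∪_{i=1}^{39} A_i] ≤ Σ_i P[A_i] ≤ 39·p = 39·(1/429) = 1/11.
Numerically: 1/11 ≈ 0.090909.
Is 1/11 < 1? YES.
Since P[∪ A_i] ≤ 1/11 < 1, the complement has P[∩ A_i^c] ≥ 1 − 1/11 = 10/11 > 0, so some outcome avoids every A_i.

39·p = 1/11 ≈ 0.090909; existence CERTIFIED by the union bound.


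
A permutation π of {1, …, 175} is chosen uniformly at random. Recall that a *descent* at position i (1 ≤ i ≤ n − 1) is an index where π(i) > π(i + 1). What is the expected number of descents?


Write X = Σ X_I over i = 1, …, 174, with X_I the indicator of one descent.
There are 174 indicators.
For each fixed i, the pair (π(i), π(i+1)) is a uniformly random ordered pair of distinct values from {1, …, 175}; by symmetry P[π(i) > π(i+1)] = 1/2.
By linearity: E[X] = 174 · (1/2) = (175 − 1) · (1/2) = 87 ≈ 87.0000.

E[X] = 87 = 87.0000.


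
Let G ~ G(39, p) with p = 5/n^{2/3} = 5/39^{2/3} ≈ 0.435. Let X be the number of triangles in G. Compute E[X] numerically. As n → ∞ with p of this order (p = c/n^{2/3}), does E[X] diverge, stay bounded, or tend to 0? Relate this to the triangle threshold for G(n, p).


Number of potential triangles: C(39, 3) = 9139.
Each occurs with probability p³ ≈ (0.435)³ ≈ 8.21828e-02.
By linearity: E[X] = C(39, 3)·p³ ≈ 9139 · 8.21828e-02 ≈ 751.068.
Since α = 2/3 < 1, p = c/n^{2/3} ≫ 1/n is above the triangle threshold p ~ 1/n. Asymptotically E[X] ~ (c³/6)·n^{3(1−α)} = (5³/6)·n^{1} → ∞; triangles are abundant w.h.p.

E[X] ≈ 751.068; in regime p = Θ(1/n^{2/3}) E[X] diverges (above the triangle threshold p ~ 1/n).


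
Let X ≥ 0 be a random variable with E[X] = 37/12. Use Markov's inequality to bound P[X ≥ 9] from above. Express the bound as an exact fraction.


μ = E[X] = 37/12, a = 9.
Markov: P[X ≥ 9] ≤ μ/a = (37/12)/9 = 37/108.
Numerically: ≈ 0.3426.
(Since a = 9 > μ = 3.0833, the bound 37/108 is < 1 and informative.)

P[X ≥ 9] ≤ 37/108 ≈ 0.3426.


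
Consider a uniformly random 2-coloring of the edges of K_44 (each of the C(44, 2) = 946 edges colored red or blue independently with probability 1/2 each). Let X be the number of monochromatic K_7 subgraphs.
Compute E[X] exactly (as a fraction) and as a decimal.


Let X = Σ_S X_S over the C(44, 7) = 38320568 subsets S of size 7, where X_S = 1 if the K_7 on S is monochromatic.
For a fixed S, the K_7 on S has C(7, 2) = 21 edges. P[all 21 edges red] = (1/2)^21, and likewise for blue, so P[monochromatic] = 2·(1/2)^21 = 2^{1 − 21} = 1/1048576.
By linearity: E[X] = C(44, 7) · 2^{1 − 21} = 38320568 · 1/1048576 = 4790071/131072.
Numerically: E[X] ≈ 36.545.

E[X] = C(44,7)·2^(1−C(7,2)) = 4790071/131072 ≈ 36.545.


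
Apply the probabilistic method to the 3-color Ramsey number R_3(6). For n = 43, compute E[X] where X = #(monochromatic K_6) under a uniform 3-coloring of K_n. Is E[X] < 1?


E[X] = C(43, 6) · 3^{1 − 15} = 6096454 · 3^{−14} = 6096454/4782969.
As a reduced fraction: E[X] = 6096454/4782969 ≈ 1.274617.
Is E[X] < 1? NO.
Since E[X] ≥ 1, the first-moment bound is inconclusive at n = 43; it does NOT by itself certify R_3(6) > 43.

E[X] = 6096454/4782969 ≈ 1.274617; E[X] ≥ 1; first-moment method inconclusive here.


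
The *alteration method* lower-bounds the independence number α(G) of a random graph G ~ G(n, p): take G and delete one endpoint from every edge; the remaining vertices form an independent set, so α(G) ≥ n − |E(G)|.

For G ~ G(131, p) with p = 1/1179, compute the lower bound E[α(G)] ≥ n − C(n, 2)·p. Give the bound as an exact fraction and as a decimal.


E[|E(G)|] = C(131, 2)·p = 8515 · (1/1179) = 65/9.
E[α(G)] ≥ n − E[|E(G)|] = 131 − 65/9 = 1114/9.
Numerically: ≈ 123.778.
(This is only a lower bound; the true E[α(G)] may be larger.)

E[α(G)] ≥ 1114/9 ≈ 123.778.


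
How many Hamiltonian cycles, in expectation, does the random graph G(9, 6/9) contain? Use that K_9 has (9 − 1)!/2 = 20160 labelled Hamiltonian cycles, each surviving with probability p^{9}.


K_9 has (9 − 1)!/2 = 20160 labelled Hamiltonian cycles.
For each such Hamiltonian cycle H, let X_H = 1 if all 9 edges of H are present in G. Then P[X_H = 1] = p^{9} = (2/3)^{9} = 512/19683.
By linearity of expectation: E[X] = Σ_H E[X_H] = 20160 · p^{9} = 20160 · 512/19683 = 1146880/2187.
Numerically: E[X] ≈ 524.

E[X] = 20160 · (2/3)^{9} = 1146880/2187 ≈ 524.


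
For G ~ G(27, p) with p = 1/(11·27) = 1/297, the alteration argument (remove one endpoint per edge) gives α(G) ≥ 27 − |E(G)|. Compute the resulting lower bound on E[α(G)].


E[|E(G)|] = C(27, 2)·p = 351 · (1/297) = 13/11.
E[α(G)] ≥ n − E[|E(G)|] = 27 − 13/11 = 284/11.
Numerically: ≈ 25.818.
(This is only a lower bound; the true E[α(G)] may be larger.)

E[α(G)] ≥ 284/11 ≈ 25.818.


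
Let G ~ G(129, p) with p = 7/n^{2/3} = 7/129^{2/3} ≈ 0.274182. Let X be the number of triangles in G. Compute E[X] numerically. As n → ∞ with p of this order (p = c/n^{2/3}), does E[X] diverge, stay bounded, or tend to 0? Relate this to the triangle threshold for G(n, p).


Number of potential triangles: C(129, 3) = 349504.
Each occurs with probability p³ ≈ (0.274182)³ ≈ 2.06117421e-02.
By linearity: E[X] = C(129, 3)·p³ ≈ 349504 · 2.06117421e-02 ≈ 7203.886305.
Since α = 2/3 < 1, p = c/n^{2/3} ≫ 1/n is above the triangle threshold p ~ 1/n. Asymptotically E[X] ~ (c³/6)·n^{3(1−α)} = (7³/6)·n^{1} → ∞; triangles are abundant w.h.p.

E[X] ≈ 7203.886305; in regime p = Θ(1/n^{2/3}) E[X] diverges (above the triangle threshold p ~ 1/n).


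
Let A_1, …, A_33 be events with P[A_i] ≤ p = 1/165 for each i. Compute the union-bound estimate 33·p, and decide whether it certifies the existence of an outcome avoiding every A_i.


Union bound: P[∪_{i=1}^{33} A_i] ≤ Σ_i P[A_i] ≤ 33·p = 33·(1/165) = 1/5.
Numerically: 1/5 ≈ 0.2000.
Is 1/5 < 1? YES.
Since P[∪ A_i] ≤ 1/5 < 1, the complement has P[∩ A_i^c] ≥ 1 − 1/5 = 4/5 > 0, so some outcome avoids every A_i.

33·p = 1/5 ≈ 0.2000; existence CERTIFIED by the union bound.


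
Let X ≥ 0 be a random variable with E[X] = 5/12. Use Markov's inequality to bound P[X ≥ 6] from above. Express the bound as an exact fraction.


μ = E[X] = 5/12, a = 6.
Markov: P[X ≥ 6] ≤ μ/a = (5/12)/6 = 5/72.
Numerically: ≈ 0.069.
(Since a = 6 > μ = 0.417, the bound 5/72 is < 1 and informative.)

P[X ≥ 6] ≤ 5/72 ≈ 0.069.


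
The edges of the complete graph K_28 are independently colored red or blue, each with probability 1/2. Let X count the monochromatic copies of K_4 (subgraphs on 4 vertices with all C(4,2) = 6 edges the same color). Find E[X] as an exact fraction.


Let X = Σ_S X_S over the C(28, 4) = 20475 subsets S of size 4, where X_S = 1 if the K_4 on S is monochromatic.
For a fixed S, the K_4 on S has C(4, 2) = 6 edges. P[all 6 edges red] = (1/2)^6, and likewise for blue, so P[monochromatic] = 2·(1/2)^6 = 2^{1 − 6} = 1/32.
Summing: E[X] = C(28, 4) · 2^{1 − 6} = 20475 · 1/32 = 20475/32.
Numerically: E[X] ≈ 639.8438.

E[X] = C(28,4)·2^(1−C(4,2)) = 20475/32 ≈ 639.8438.


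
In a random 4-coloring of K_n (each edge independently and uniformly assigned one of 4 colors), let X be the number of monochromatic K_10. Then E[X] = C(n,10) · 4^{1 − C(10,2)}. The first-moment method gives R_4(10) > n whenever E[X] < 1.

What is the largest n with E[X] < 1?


We need C(n, 10) · 4^{1 − 45} < 1, i.e. C(n, 10) < 4^{45 − 1} = 309485009821345068724781056.
Check values of n near the boundary:
  n = 2018: C(2018, 10) = 301820606687612220663963508; 301820606687612220663963508 < 309485009821345068724781056? YES
  n = 2019: C(2019, 10) = 303322949179835278009229628; 303322949179835278009229628 < 309485009821345068724781056? YES
  n = 2020: C(2020, 10) = 304832018578739931133653656; 304832018578739931133653656 < 309485009821345068724781056? YES
  n = 2021: C(2021, 10) = 306347841644770462864800616; 306347841644770462864800616 < 309485009821345068724781056? YES
  n = 2022: C(2022, 10) = 307870445231474093395937796; 307870445231474093395937796 < 309485009821345068724781056? YES
  n = 2023: C(2023, 10) = 309399856285778485315440716; 309399856285778485315440716 < 309485009821345068724781056? YES
  n = 2024: C(2024, 10) = 310936101848269937576192656; 310936101848269937576192656 < 309485009821345068724781056? NO
  n = 2025: C(2025, 10) = 312479209053472269772600560; 312479209053472269772600560 < 309485009821345068724781056? NO
The largest n with C(n, 10) < 309485009821345068724781056 is n = 2023 (where E[X] = 77349964071444621328860179/77371252455336267181195264 ≈ 0.999725). Hence R_4(10) > 2023, i.e. R_4(10) ≥ 2024.

Largest n = 2023; hence R_4(10) > 2023.


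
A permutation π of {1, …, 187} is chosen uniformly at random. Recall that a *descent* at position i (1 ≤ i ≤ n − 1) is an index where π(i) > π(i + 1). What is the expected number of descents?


Write X = Σ X_I over i = 1, …, 186, with X_I the indicator of one descent.
There are 186 indicators.
For each fixed i, the pair (π(i), π(i+1)) is a uniformly random ordered pair of distinct values from {1, …, 187}; by symmetry P[π(i) > π(i+1)] = 1/2.
By linearity: E[X] = 186 · (1/2) = (187 − 1) · (1/2) = 93 ≈ 93.0000.

E[X] = 93 = 93.0000.


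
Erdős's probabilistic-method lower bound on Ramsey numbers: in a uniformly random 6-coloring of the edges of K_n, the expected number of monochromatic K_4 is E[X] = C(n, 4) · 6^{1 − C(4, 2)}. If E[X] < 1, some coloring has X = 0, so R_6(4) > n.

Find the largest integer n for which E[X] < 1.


We need C(n, 4) · 6^{1 − 6} < 1, i.e. C(n, 4) < 6^{6 − 1} = 7776.
Check values of n near the boundary:
  n = 18: C(18, 4) = 3060; 3060 < 7776? YES
  n = 19: C(19, 4) = 3876; 3876 < 7776? YES
  n = 20: C(20, 4) = 4845; 4845 < 7776? YES
  n = 21: C(21, 4) = 5985; 5985 < 7776? YES
  n = 22: C(22, 4) = 7315; 7315 < 7776? YES
  n = 23: C(23, 4) = 8855; 8855 < 7776? NO
  n = 24: C(24, 4) = 10626; 10626 < 7776? NO
The largest n with C(n, 4) < 7776 is n = 22 (where E[X] = 7315/7776 ≈ 0.9407). Hence R_6(4) > 22, i.e. R_6(4) ≥ 23.

Largest n = 22; hence R_6(4) > 22.


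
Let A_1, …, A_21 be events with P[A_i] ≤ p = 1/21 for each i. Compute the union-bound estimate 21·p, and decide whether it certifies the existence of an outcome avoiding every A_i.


Union bound: P[∪_{i=1}^{21} A_i] ≤ Σ_i P[A_i] ≤ 21·p = 21·(1/21) = 1.
Numerically: 1 ≈ 1.0000.
Is 1 < 1? NO.
Since the bound 1 is ≥ 1, the union bound is uninformative here; it does NOT by itself certify existence.

21·p = 1 ≈ 1.0000; existence NOT certified by the union bound.


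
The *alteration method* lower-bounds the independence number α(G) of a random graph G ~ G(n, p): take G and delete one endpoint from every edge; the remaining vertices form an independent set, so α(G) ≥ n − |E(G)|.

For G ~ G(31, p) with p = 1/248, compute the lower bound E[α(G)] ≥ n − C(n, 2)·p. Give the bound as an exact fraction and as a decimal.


E[|E(G)|] = C(31, 2)·p = 465 · (1/248) = 15/8.
E[α(G)] ≥ n − E[|E(G)|] = 31 − 15/8 = 233/8.
Numerically: ≈ 29.125.
(This is only a lower bound; the true E[α(G)] may be larger.)

E[α(G)] ≥ 233/8 ≈ 29.125.


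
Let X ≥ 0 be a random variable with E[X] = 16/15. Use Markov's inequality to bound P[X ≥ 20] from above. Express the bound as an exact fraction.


μ = E[X] = 16/15, a = 20.
Markov: P[X ≥ 20] ≤ μ/a = (16/15)/20 = 4/75.
Numerically: ≈ 0.053.
(Since a = 20 > μ = 1.067, the bound 4/75 is < 1 and informative.)

P[X ≥ 20] ≤ 4/75 ≈ 0.053.


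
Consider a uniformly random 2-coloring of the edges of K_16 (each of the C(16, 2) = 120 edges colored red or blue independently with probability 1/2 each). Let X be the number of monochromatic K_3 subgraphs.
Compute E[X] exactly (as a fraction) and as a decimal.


Let X = Σ_S X_S over the C(16, 3) = 560 subsets S of size 3, where X_S = 1 if the K_3 on S is monochromatic.
For a fixed S, the K_3 on S has C(3, 2) = 3 edges. P[all 3 edges red] = (1/2)^3, and likewise for blue, so P[monochromatic] = 2·(1/2)^3 = 2^{1 − 3} = 1/4.
Summing: E[X] = C(16, 3) · 2^{1 − 3} = 560 · 1/4 = 140.
Numerically: E[X] ≈ 140.000000.

E[X] = C(16,3)·2^(1−C(3,2)) = 140 ≈ 140.000000.


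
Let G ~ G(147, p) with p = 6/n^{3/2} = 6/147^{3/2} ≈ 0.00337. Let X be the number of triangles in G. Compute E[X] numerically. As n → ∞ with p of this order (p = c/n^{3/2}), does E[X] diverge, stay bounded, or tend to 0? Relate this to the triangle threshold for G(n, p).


Number of potential triangles: C(147, 3) = 518665.
Each occurs with probability p³ ≈ (0.00337)³ ≈ 3.81527e-08.
By linearity: E[X] = C(147, 3)·p³ ≈ 518665 · 3.81527e-08 ≈ 0.020.
Since α = 3/2 > 1, p = c/n^{3/2} = o(1/n) is below the triangle threshold p ~ 1/n. Asymptotically E[X] ~ (c³/6)·n^{3(1−α)} = (6³/6)·n^{-1.5} → 0, so by Markov's inequality G has no triangles w.h.p.

E[X] ≈ 0.020; in regime p = Θ(1/n^{3/2}) E[X] tends to 0 (below the triangle threshold p ~ 1/n).


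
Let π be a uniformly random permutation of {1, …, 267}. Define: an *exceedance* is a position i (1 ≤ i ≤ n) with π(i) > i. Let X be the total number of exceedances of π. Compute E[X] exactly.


Write X = Σ_{i=1}^{267} X_i, where X_i = 1_{π(i) > i}.
For each fixed i, π(i) is uniform over {1, …, 267} (marginal of a uniform permutation), so P[π(i) > i] = (n − i)/n. Summing: Σ_{i=1}^{267} (n − i)/n = (0 + 1 + … + 266)/267 = 267(267 − 1)/(2·267) = (267 − 1)/2.
Hence E[X] = Σ_{i=1}^{267} (267 − i)/267 = 133 ≈ 133.0000.

E[X] = 133 = 133.0000.


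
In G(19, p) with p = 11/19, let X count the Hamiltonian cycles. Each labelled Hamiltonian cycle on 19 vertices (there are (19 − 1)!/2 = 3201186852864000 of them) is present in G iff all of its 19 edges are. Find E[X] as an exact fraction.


K_19 has (19 − 1)!/2 = 3201186852864000 labelled Hamiltonian cycles.
For each such Hamiltonian cycle H, let X_H = 1 if all 19 edges of H are present in G. Then P[X_H = 1] = p^{19} = (11/19)^{19} = 61159090448414546291/1978419655660313589123979.
Summing the indicators: E[X] = Σ_H E[X_H] = 3201186852864000 · p^{19} = 3201186852864000 · 61159090448414546291/1978419655660313589123979 = 195781676276584883979724733927424000/1978419655660313589123979.
Numerically: E[X] ≈ 9.89586e+10.

E[X] = 3201186852864000 · (11/19)^{19} = 195781676276584883979724733927424000/1978419655660313589123979 ≈ 9.89586e+10.


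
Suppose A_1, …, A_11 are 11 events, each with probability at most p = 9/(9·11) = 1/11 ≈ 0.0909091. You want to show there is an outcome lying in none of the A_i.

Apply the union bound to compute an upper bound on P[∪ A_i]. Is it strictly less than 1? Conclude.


Union bound: P[∪_{i=1}^{11} A_i] ≤ Σ_i P[A_i] ≤ 11·p = 11·(1/11) = 1.
Numerically: 1 ≈ 1.0000000.
Is 1 < 1? NO.
Since the bound 1 is ≥ 1, the union bound is uninformative here; it does NOT by itself certify existence.

11·p = 1 ≈ 1.0000000; existence NOT certified by the union bound.


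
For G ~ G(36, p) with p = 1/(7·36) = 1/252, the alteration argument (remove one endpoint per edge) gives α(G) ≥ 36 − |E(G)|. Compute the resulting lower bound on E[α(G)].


E[|E(G)|] = C(36, 2)·p = 630 · (1/252) = 5/2.
E[α(G)] ≥ n − E[|E(G)|] = 36 − 5/2 = 67/2.
Numerically: ≈ 33.500000.
(This is only a lower bound; the true E[α(G)] may be larger.)

E[α(G)] ≥ 67/2 ≈ 33.500000.


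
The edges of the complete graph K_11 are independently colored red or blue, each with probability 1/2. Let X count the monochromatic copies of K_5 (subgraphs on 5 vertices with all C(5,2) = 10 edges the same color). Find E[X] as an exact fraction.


Let X = Σ_S X_S over the C(11, 5) = 462 subsets S of size 5, where X_S = 1 if the K_5 on S is monochromatic.
For a fixed S, the K_5 on S has C(5, 2) = 10 edges. P[all 10 edges red] = (1/2)^10, and likewise for blue, so P[monochromatic] = 2·(1/2)^10 = 2^{1 − 10} = 1/512.
By linearity of expectation: E[X] = C(11, 5) · 2^{1 − 10} = 462 · 1/512 = 231/256.
Numerically: E[X] ≈ 0.902.

E[X] = C(11,5)·2^(1−C(5,2)) = 231/256 ≈ 0.902.


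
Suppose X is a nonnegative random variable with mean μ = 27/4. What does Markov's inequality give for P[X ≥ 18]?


μ = E[X] = 27/4, a = 18.
Markov: P[X ≥ 18] ≤ μ/a = (27/4)/18 = 3/8.
Numerically: ≈ 0.375.
(Since a = 18 > μ = 6.750, the bound 3/8 is < 1 and informative.)

P[X ≥ 18] ≤ 3/8 ≈ 0.375.


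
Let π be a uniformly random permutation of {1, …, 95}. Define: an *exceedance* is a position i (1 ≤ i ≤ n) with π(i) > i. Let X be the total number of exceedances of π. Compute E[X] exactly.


Write X = Σ_{i=1}^{95} X_i, where X_i = 1_{π(i) > i}.
For each fixed i, π(i) is uniform over {1, …, 95} (marginal of a uniform permutation), so P[π(i) > i] = (n − i)/n. Summing: Σ_{i=1}^{95} (n − i)/n = (0 + 1 + … + 94)/95 = 95(95 − 1)/(2·95) = (95 − 1)/2.
Hence E[X] = Σ_{i=1}^{95} (95 − i)/95 = 47 ≈ 47.000000.

E[X] = 47 = 47.000000.


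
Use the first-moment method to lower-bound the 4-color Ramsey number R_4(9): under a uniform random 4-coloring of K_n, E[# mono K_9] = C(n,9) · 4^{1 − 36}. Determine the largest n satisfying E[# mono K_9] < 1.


We need C(n, 9) · 4^{1 − 36} < 1, i.e. C(n, 9) < 4^{36 − 1} = 1180591620717411303424.
Check values of n near the boundary:
  n = 913: C(913, 9) = 1167605542753639808390; 1167605542753639808390 < 1180591620717411303424? YES
  n = 914: C(914, 9) = 1179217089587653905932; 1179217089587653905932 < 1180591620717411303424? YES
  n = 915: C(915, 9) = 1190931166636537885130; 1190931166636537885130 < 1180591620717411303424? NO
  n = 916: C(916, 9) = 1202748565202942340440; 1202748565202942340440 < 1180591620717411303424? NO
The largest n with C(n, 9) < 1180591620717411303424 is n = 914 (where E[X] = 294804272396913476483/295147905179352825856 ≈ 0.9988357). Hence R_4(9) > 914, i.e. R_4(9) ≥ 915.

Largest n = 914; hence R_4(9) > 914.


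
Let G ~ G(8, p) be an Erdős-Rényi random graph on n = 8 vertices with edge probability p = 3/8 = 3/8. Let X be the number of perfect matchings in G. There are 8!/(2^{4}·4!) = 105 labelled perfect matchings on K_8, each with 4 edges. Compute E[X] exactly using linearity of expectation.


K_8 has 8!/(2^{4}·4!) = 105 labelled perfect matchings.
For each such perfect matching H, let X_H = 1 if all 4 edges of H are present in G. Then P[X_H = 1] = p^{4} = (3/8)^{4} = 81/4096.
By linearity: E[X] = Σ_H E[X_H] = 105 · p^{4} = 105 · 81/4096 = 8505/4096.
Numerically: E[X] ≈ 2.08.

E[X] = 105 · (3/8)^{4} = 8505/4096 ≈ 2.08.


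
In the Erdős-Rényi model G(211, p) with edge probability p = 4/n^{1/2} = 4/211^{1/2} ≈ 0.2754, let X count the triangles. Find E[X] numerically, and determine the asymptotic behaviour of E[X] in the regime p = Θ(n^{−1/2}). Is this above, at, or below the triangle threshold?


Number of potential triangles: C(211, 3) = 1543465.
Each occurs with probability p³ ≈ (0.2754)³ ≈ 2.088124e-02.
By linearity: E[X] = C(211, 3)·p³ ≈ 1543465 · 2.088124e-02 ≈ 32229.4635.
Since α = 1/2 < 1, p = c/n^{1/2} ≫ 1/n is above the triangle threshold p ~ 1/n. Asymptotically E[X] ~ (c³/6)·n^{3(1−α)} = (4³/6)·n^{1.5} → ∞; triangles are abundant w.h.p.

E[X] ≈ 32229.4635; in regime p = Θ(1/n^{1/2}) E[X] diverges (above the triangle threshold p ~ 1/n).


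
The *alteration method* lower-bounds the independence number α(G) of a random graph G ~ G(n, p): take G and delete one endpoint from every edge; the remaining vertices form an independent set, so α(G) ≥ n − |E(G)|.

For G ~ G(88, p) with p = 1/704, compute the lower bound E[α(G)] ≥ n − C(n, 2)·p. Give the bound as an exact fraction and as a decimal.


E[|E(G)|] = C(88, 2)·p = 3828 · (1/704) = 87/16.
E[α(G)] ≥ n − E[|E(G)|] = 88 − 87/16 = 1321/16.
Numerically: ≈ 82.5625.
(This is only a lower bound; the true E[α(G)] may be larger.)

E[α(G)] ≥ 1321/16 ≈ 82.5625.


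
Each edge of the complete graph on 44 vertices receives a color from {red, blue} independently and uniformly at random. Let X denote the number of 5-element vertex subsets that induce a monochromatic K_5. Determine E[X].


Let X = Σ_S X_S over the C(44, 5) = 1086008 subsets S of size 5, where X_S = 1 if the K_5 on S is monochromatic.
For a fixed S, the K_5 on S has C(5, 2) = 10 edges. P[all 10 edges red] = (1/2)^10, and likewise for blue, so P[monochromatic] = 2·(1/2)^10 = 2^{1 − 10} = 1/512.
By linearity of expectation: E[X] = C(44, 5) · 2^{1 − 10} = 1086008 · 1/512 = 135751/64.
Numerically: E[X] ≈ 2121.109375.

E[X] = C(44,5)·2^(1−C(5,2)) = 135751/64 ≈ 2121.109375.


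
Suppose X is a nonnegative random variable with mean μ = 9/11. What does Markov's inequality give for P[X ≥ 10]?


μ = E[X] = 9/11, a = 10.
Markov: P[X ≥ 10] ≤ μ/a = (9/11)/10 = 9/110.
Numerically: ≈ 0.08182.
(Since a = 10 > μ = 0.81818, the bound 9/110 is < 1 and informative.)

P[X ≥ 10] ≤ 9/110 ≈ 0.08182.


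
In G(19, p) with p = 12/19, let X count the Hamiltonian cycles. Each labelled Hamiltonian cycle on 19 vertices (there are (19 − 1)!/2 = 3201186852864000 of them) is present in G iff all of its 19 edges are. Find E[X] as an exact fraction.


K_19 has (19 − 1)!/2 = 3201186852864000 labelled Hamiltonian cycles.
For each such Hamiltonian cycle H, let X_H = 1 if all 19 edges of H are present in G. Then P[X_H = 1] = p^{19} = (12/19)^{19} = 319479999370622926848/1978419655660313589123979.
By linearity: E[X] = Σ_H E[X_H] = 3201186852864000 · p^{19} = 3201186852864000 · 319479999370622926848/1978419655660313589123979 = 1022715173738237107931793611292672000/1978419655660313589123979.
Numerically: E[X] ≈ 5.17e+11.

E[X] = 3201186852864000 · (12/19)^{19} = 1022715173738237107931793611292672000/1978419655660313589123979 ≈ 5.17e+11.


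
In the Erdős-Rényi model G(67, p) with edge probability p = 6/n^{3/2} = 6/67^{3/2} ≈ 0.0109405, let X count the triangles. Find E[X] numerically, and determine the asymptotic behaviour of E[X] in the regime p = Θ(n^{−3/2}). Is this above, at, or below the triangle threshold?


Number of potential triangles: C(67, 3) = 47905.
Each occurs with probability p³ ≈ (0.0109405)³ ≈ 1.30953509e-06.
By linearity: E[X] = C(67, 3)·p³ ≈ 47905 · 1.30953509e-06 ≈ 0.062733.
Since α = 3/2 > 1, p = c/n^{3/2} = o(1/n) is below the triangle threshold p ~ 1/n. Asymptotically E[X] ~ (c³/6)·n^{3(1−α)} = (6³/6)·n^{-1.5} → 0, so by Markov's inequality G has no triangles w.h.p.

E[X] ≈ 0.062733; in regime p = Θ(1/n^{3/2}) E[X] tends to 0 (below the triangle threshold p ~ 1/n).


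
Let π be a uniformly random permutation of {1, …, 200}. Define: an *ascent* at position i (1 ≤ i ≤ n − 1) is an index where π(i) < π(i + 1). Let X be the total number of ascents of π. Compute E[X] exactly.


Write X = Σ X_I over i = 1, …, 199, with X_I the indicator of one ascent.
There are 199 indicators.
For each fixed i, the pair (π(i), π(i+1)) is a uniformly random ordered pair of distinct values from {1, …, 200}; by symmetry P[π(i) < π(i+1)] = 1/2.
By linearity: E[X] = 199 · (1/2) = (200 − 1) · (1/2) = 199/2 ≈ 99.500000.

E[X] = 199/2 = 99.500000.


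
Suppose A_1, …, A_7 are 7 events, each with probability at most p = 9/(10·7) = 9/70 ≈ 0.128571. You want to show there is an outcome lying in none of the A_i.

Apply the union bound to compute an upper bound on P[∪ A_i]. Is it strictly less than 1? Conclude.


Union bound: P[∪_{i=1}^{7} A_i] ≤ Σ_i P[A_i] ≤ 7·p = 7·(9/70) = 9/10.
Numerically: 9/10 ≈ 0.900000.
Is 9/10 < 1? YES.
Since P[∪ A_i] ≤ 9/10 < 1, the complement has P[∩ A_i^c] ≥ 1 − 9/10 = 1/10 > 0, so some outcome avoids every A_i.

7·p = 9/10 ≈ 0.900000; existence CERTIFIED by the union bound.


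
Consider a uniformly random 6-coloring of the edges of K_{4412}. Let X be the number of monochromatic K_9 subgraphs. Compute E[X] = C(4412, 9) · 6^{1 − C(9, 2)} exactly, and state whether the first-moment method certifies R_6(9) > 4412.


E[X] = C(4412, 9) · 6^{1 − 36} = 1731452449760113018141823620 · 6^{−35} = 1731452449760113018141823620/1719070799748422591028658176.
As a reduced fraction: E[X] = 432863112440028254535455905/429767699937105647757164544 ≈ 1.007203.
Is E[X] < 1? NO.
Since E[X] ≥ 1, the first-moment bound is inconclusive at n = 4412; it does NOT by itself certify R_6(9) > 4412.

E[X] = 432863112440028254535455905/429767699937105647757164544 ≈ 1.007203; E[X] ≥ 1; first-moment method inconclusive here.


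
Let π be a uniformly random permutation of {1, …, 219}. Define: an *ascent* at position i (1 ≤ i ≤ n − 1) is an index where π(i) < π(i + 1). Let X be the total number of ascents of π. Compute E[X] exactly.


Write X = Σ X_I over i = 1, …, 218, with X_I the indicator of one ascent.
There are 218 indicators.
For each fixed i, the pair (π(i), π(i+1)) is a uniformly random ordered pair of distinct values from {1, …, 219}; by symmetry P[π(i) < π(i+1)] = 1/2.
By linearity: E[X] = 218 · (1/2) = (219 − 1) · (1/2) = 109 ≈ 109.000.

E[X] = 109 = 109.000.


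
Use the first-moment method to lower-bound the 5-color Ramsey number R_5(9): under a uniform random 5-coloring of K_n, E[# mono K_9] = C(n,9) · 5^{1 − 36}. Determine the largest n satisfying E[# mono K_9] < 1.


We need C(n, 9) · 5^{1 − 36} < 1, i.e. C(n, 9) < 5^{36 − 1} = 2910383045673370361328125.
Check values of n near the boundary:
  n = 2169: C(2169, 9) = 2879753360044504243499683; 2879753360044504243499683 < 2910383045673370361328125? YES
  n = 2170: C(2170, 9) = 2891746779868845075610510; 2891746779868845075610510 < 2910383045673370361328125? YES
  n = 2171: C(2171, 9) = 2903784578674959601827205; 2903784578674959601827205 < 2910383045673370361328125? YES
  n = 2172: C(2172, 9) = 2915866900084148060642020; 2915866900084148060642020 < 2910383045673370361328125? NO
The largest n with C(n, 9) < 2910383045673370361328125 is n = 2171 (where E[X] = 580756915734991920365441/582076609134674072265625 ≈ 0.998). Hence R_5(9) > 2171, i.e. R_5(9) ≥ 2172.

Largest n = 2171; hence R_5(9) > 2171.


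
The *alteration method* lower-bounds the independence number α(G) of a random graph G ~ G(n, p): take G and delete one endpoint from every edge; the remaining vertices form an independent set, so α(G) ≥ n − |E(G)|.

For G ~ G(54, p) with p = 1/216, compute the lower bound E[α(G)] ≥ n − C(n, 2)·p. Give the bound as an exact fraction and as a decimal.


E[|E(G)|] = C(54, 2)·p = 1431 · (1/216) = 53/8.
E[α(G)] ≥ n − E[|E(G)|] = 54 − 53/8 = 379/8.
Numerically: ≈ 47.37500.
(This is only a lower bound; the true E[α(G)] may be larger.)

E[α(G)] ≥ 379/8 ≈ 47.37500.


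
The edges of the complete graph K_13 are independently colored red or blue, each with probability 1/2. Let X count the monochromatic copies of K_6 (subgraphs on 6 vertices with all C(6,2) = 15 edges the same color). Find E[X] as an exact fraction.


Let X = Σ_S X_S over the C(13, 6) = 1716 subsets S of size 6, where X_S = 1 if the K_6 on S is monochromatic.
For a fixed S, the K_6 on S has C(6, 2) = 15 edges. P[all 15 edges red] = (1/2)^15, and likewise for blue, so P[monochromatic] = 2·(1/2)^15 = 2^{1 − 15} = 1/16384.
By linearity of expectation: E[X] = C(13, 6) · 2^{1 − 15} = 1716 · 1/16384 = 429/4096.
Numerically: E[X] ≈ 0.105.

E[X] = C(13,6)·2^(1−C(6,2)) = 429/4096 ≈ 0.105.


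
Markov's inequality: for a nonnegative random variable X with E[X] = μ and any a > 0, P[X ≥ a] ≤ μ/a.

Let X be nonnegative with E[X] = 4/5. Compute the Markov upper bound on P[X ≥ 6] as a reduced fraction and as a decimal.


μ = E[X] = 4/5, a = 6.
Markov: P[X ≥ 6] ≤ μ/a = (4/5)/6 = 2/15.
Numerically: ≈ 0.133333.
(Since a = 6 > μ = 0.800000, the bound 2/15 is < 1 and informative.)

P[X ≥ 6] ≤ 2/15 ≈ 0.133333.


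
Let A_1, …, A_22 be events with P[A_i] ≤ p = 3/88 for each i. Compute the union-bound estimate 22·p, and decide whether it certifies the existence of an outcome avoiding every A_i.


Union bound: P[∪_{i=1}^{22} A_i] ≤ Σ_i P[A_i] ≤ 22·p = 22·(3/88) = 3/4.
Numerically: 3/4 ≈ 0.7500000.
Is 3/4 < 1? YES.
Since P[∪ A_i] ≤ 3/4 < 1, the complement has P[∩ A_i^c] ≥ 1 − 3/4 = 1/4 > 0, so some outcome avoids every A_i.

22·p = 3/4 ≈ 0.7500000; existence CERTIFIED by the union bound.


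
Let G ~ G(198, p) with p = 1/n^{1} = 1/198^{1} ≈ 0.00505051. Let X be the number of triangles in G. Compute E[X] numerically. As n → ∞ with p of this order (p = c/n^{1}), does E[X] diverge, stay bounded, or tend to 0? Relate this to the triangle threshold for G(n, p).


Number of potential triangles: C(198, 3) = 1274196.
Each occurs with probability p³ ≈ (0.00505051)³ ≈ 1.28826269e-07.
By linearity: E[X] = C(198, 3)·p³ ≈ 1274196 · 1.28826269e-07 ≈ 0.164150.
Here α = 1, so p = 1/n is exactly at the triangle threshold p ~ 1/n. Asymptotically E[X] → c³/6 = 1³/6 = 1/6 ≈ 0.166667, a bounded constant. In this regime the triangle count is asymptotically Poisson(c³/6).

E[X] ≈ 0.164150; in regime p = Θ(1/n^{1}) E[X] stays bounded (at the triangle threshold p ~ 1/n).


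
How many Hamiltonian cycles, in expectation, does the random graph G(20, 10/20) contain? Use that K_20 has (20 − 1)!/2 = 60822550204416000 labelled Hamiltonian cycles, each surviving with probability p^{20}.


K_20 has (20 − 1)!/2 = 60822550204416000 labelled Hamiltonian cycles.
For each such Hamiltonian cycle H, let X_H = 1 if all 20 edges of H are present in G. Then P[X_H = 1] = p^{20} = (1/2)^{20} = 1/1048576.
By linearity of expectation: E[X] = Σ_H E[X_H] = 60822550204416000 · p^{20} = 60822550204416000 · 1/1048576 = 1856156927625/32.
Numerically: E[X] ≈ 5.8e+10.

E[X] = 60822550204416000 · (1/2)^{20} = 1856156927625/32 ≈ 5.8e+10.
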